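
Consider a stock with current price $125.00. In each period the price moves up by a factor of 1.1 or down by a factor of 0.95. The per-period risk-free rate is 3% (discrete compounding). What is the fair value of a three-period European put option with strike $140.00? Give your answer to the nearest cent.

$8.13

Risk-neutral probability p = (1 + 0.03 − 0.95)/(1.1 − 0.95) = 0.0800/0.1500 = 0.5333
Terminal stock prices: S_uuu = 166.4, S_uud = 143.7, S_udd = 124.1, S_ddd = 107.2
Terminal payoffs (K − S): max(-26.38, 0) = 0, max(-3.688, 0) = 0, max(15.91, 0) = 15.91, max(32.83, 0) = 32.83
Node uu (S = 151.3): V_uu = 1/1.03·[0.5333·0.0000 + 0.4667·0.0000] = 0.0000
Node ud (S = 130.6): V_ud = 1/1.03·[0.5333·0.0000 + 0.4667·15.9062] = 7.2067
Node dd (S = 112.8): V_dd = 1/1.03·[0.5333·15.9062 + 0.4667·32.8281] = 23.1098
Node u (S = 137.5): V_u = 1/1.03·[0.5333·0.0000 + 0.4667·7.2067] = 3.2652
Node d (S = 118.8): V_d = 1/1.03·[0.5333·7.2067 + 0.4667·23.1098] = 14.2021
Node 0 (S = 125): V_0 = 1/1.03·[0.5333·3.2652 + 0.4667·14.2021] = 8.1253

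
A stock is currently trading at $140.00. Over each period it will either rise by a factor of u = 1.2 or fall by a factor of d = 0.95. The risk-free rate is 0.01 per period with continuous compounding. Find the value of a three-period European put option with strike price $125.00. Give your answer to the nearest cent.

$2.11

Risk-neutral probability p = (e^0.01 − 0.95)/(1.2 − 0.95) = 0.0601/0.2500 = 0.2402
Terminal stock prices: S_uuu = 241.9, S_uud = 191.5, S_udd = 151.6, S_ddd = 120
Terminal payoffs (K − S): max(-116.9, 0) = 0, max(-66.52, 0) = 0, max(-26.62, 0) = 0, max(4.968, 0) = 4.968
Node uu (S = 201.6): V_uu = e^(−0.01)·[0.2402·0.0000 + 0.7598·0.0000] = 0.0000
Node ud (S = 159.6): V_ud = e^(−0.01)·[0.2402·0.0000 + 0.7598·0.0000] = 0.0000
Node dd (S = 126.3): V_dd = e^(−0.01)·[0.2402·0.0000 + 0.7598·4.9675] = 3.7367
Node u (S = 168): V_u = e^(−0.01)·[0.2402·0.0000 + 0.7598·0.0000] = 0.0000
Node d (S = 133): V_d = e^(−0.01)·[0.2402·0.0000 + 0.7598·3.7367] = 2.8109
Node 0 (S = 140): V_0 = e^(−0.01)·[0.2402·0.0000 + 0.7598·2.8109] = 2.1145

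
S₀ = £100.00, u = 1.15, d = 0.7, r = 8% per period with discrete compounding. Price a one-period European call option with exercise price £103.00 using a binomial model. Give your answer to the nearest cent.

£9.38

Risk-neutral probability p = (1 + 0.08 − 0.7)/(1.15 − 0.7) = 0.3800/0.4500 = 0.8444
Terminal stock prices: S_u = 115, S_d = 70
Terminal payoffs (S − K): max(12, 0) = 12, max(-33, 0) = 0
Node 0 (S = 100): V_0 = 1/1.08·[0.8444·12.0000 + 0.1556·0.0000] = 9.3827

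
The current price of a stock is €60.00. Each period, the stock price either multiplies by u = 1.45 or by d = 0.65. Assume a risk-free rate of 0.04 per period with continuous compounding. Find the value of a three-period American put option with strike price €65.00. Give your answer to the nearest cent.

Risk-neutral probability p = (e^0.04 − 0.65)/(1.45 − 0.65) = 0.3908/0.8000 = 0.4885
Terminal stock prices: S_uuu = 182.9, S_uud = 82, S_udd = 36.76, S_ddd = 16.48
Terminal payoffs (K − S): max(-117.9, 0) = 0, max(-17, 0) = 0, max(28.24, 0) = 28.24, max(48.52, 0) = 48.52
Node uu (S = 126.2): continuation = e^(−0.04)·[0.4885·0.0000 + 0.5115·0.0000] = 0.0000; exercise value = 0.0000 ≤ continuation, so V_uu = 0.0000
Node ud (S = 56.55): continuation = e^(−0.04)·[0.4885·0.0000 + 0.5115·28.2425] = 13.8792; exercise value = 8.4500 ≤ continuation, so V_ud = 13.8792
Node dd (S = 25.35): continuation = e^(−0.04)·[0.4885·28.2425 + 0.5115·48.5225] = 37.1013; exercise value = 39.6500 > continuation, so V_dd = 39.6500 (exercise)
Node u (S = 87): continuation = e^(−0.04)·[0.4885·0.0000 + 0.5115·13.8792] = 6.8207; exercise value = 0.0000 ≤ continuation, so V_u = 6.8207
Node d (S = 39): continuation = e^(−0.04)·[0.4885·13.8792 + 0.5115·39.6500] = 25.9996; exercise value = 26.0000 > continuation, so V_d = 26.0000 (exercise)
Node 0 (S = 60): continuation = e^(−0.04)·[0.4885·6.8207 + 0.5115·26.0000] = 15.9785; exercise value = 5.0000 ≤ continuation, so V_0 = 15.9785

€15.98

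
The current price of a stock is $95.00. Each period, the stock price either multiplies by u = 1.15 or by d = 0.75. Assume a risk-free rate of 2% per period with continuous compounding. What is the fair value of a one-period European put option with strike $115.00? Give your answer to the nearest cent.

$17.72

Risk-neutral probability p = (e^0.02 − 0.75)/(1.15 − 0.75) = 0.2702/0.4000 = 0.6755
Terminal stock prices: S_u = 109.2, S_d = 71.25
Terminal payoffs (K − S): max(5.75, 0) = 5.75, max(43.75, 0) = 43.75
Node 0 (S = 95): V_0 = e^(−0.02)·[0.6755·5.7500 + 0.3245·43.7500] = 17.7228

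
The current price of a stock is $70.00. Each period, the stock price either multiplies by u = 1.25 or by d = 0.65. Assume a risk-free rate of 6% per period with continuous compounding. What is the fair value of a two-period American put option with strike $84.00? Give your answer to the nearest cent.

Risk-neutral probability p = (e^0.06 − 0.65)/(1.25 − 0.65) = 0.4118/0.6000 = 0.6864
Terminal stock prices: S_uu = 109.4, S_ud = 56.88, S_dd = 29.58
Terminal payoffs (K − S): max(-25.38, 0) = 0, max(27.12, 0) = 27.12, max(54.42, 0) = 54.42
Node u (S = 87.5): continuation = e^(−0.06)·[0.6864·0.0000 + 0.3136·27.1250] = 8.0112; exercise value = 0.0000 ≤ continuation, so V_u = 8.0112
Node d (S = 45.5): continuation = e^(−0.06)·[0.6864·27.1250 + 0.3136·54.4250] = 33.6082; exercise value = 38.5000 > continuation, so V_d = 38.5000 (exercise)
Node 0 (S = 70): continuation = e^(−0.06)·[0.6864·8.0112 + 0.3136·38.5000] = 16.5493; exercise value = 14.0000 ≤ continuation, so V_0 = 16.5493

$16.55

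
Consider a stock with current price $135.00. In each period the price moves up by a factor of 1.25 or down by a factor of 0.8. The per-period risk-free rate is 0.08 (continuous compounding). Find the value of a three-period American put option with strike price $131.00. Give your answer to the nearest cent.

$9.43

Risk-neutral probability p = (e^0.08 − 0.8)/(1.25 − 0.8) = 0.2833/0.4500 = 0.6295
Terminal stock prices: S_uuu = 263.7, S_uud = 168.8, S_udd = 108, S_ddd = 69.12
Terminal payoffs (K − S): max(-132.7, 0) = 0, max(-37.75, 0) = 0, max(23, 0) = 23, max(61.88, 0) = 61.88
Node uu (S = 210.9): continuation = e^(−0.08)·[0.6295·0.0000 + 0.3705·0.0000] = 0.0000; exercise value = 0.0000 ≤ continuation, so V_uu = 0.0000
Node ud (S = 135): continuation = e^(−0.08)·[0.6295·0.0000 + 0.3705·23.0000] = 7.8658; exercise value = 0.0000 ≤ continuation, so V_ud = 7.8658
Node dd (S = 86.4): continuation = e^(−0.08)·[0.6295·23.0000 + 0.3705·61.8800] = 34.5282; exercise value = 44.6000 > continuation, so V_dd = 44.6000 (exercise)
Node u (S = 168.8): continuation = e^(−0.08)·[0.6295·0.0000 + 0.3705·7.8658] = 2.6900; exercise value = 0.0000 ≤ continuation, so V_u = 2.6900
Node d (S = 108): continuation = e^(−0.08)·[0.6295·7.8658 + 0.3705·44.6000] = 19.8238; exercise value = 23.0000 > continuation, so V_d = 23.0000 (exercise)
Node 0 (S = 135): continuation = e^(−0.08)·[0.6295·2.6900 + 0.3705·23.0000] = 9.4290; exercise value = 0.0000 ≤ continuation, so V_0 = 9.4290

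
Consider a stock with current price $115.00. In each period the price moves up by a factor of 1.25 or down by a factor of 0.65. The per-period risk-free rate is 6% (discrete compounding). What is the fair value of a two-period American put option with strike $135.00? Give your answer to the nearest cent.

Risk-neutral probability p = (1 + 0.06 − 0.65)/(1.25 − 0.65) = 0.4100/0.6000 = 0.6833
Terminal stock prices: S_uu = 179.7, S_ud = 93.44, S_dd = 48.59
Terminal payoffs (K − S): max(-44.69, 0) = 0, max(41.56, 0) = 41.56, max(86.41, 0) = 86.41
Node u (S = 143.8): continuation = 1/1.06·[0.6833·0.0000 + 0.3167·41.5625] = 12.4165; exercise value = 0.0000 ≤ continuation, so V_u = 12.4165
Node d (S = 74.75): continuation = 1/1.06·[0.6833·41.5625 + 0.3167·86.4125] = 52.6085; exercise value = 60.2500 > continuation, so V_d = 60.2500 (exercise)
Node 0 (S = 115): continuation = 1/1.06·[0.6833·12.4165 + 0.3167·60.2500] = 26.0035; exercise value = 20.0000 ≤ continuation, so V_0 = 26.0035

$26.00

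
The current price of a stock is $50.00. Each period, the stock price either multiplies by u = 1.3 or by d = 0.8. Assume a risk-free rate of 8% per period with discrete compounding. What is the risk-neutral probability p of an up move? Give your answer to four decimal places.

p = 0.5600

Risk-neutral probability p = (1 + 0.08 − 0.8)/(1.3 − 0.8) = 0.2800/0.5000 = 0.5600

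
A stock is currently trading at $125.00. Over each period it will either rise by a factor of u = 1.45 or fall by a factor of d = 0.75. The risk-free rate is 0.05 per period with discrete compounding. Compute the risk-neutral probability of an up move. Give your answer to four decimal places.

Risk-neutral probability p = (1 + 0.05 − 0.75)/(1.45 − 0.75) = 0.3000/0.7000 = 0.4286

p = 0.4286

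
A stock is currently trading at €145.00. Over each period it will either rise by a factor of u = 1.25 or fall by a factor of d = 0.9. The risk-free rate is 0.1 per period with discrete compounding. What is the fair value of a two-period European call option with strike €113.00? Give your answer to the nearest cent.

€51.61

Risk-neutral probability p = (1 + 0.1 − 0.9)/(1.25 − 0.9) = 0.2000/0.3500 = 0.5714
Terminal stock prices: S_uu = 226.6, S_ud = 163.1, S_dd = 117.5
Terminal payoffs (S − K): max(113.6, 0) = 113.6, max(50.12, 0) = 50.12, max(4.45, 0) = 4.45
Node u (S = 181.2): V_u = 1/1.1·[0.5714·113.5625 + 0.4286·50.1250] = 78.5227
Node d (S = 130.5): V_d = 1/1.1·[0.5714·50.1250 + 0.4286·4.4500] = 27.7727
Node 0 (S = 145): V_0 = 1/1.1·[0.5714·78.5227 + 0.4286·27.7727] = 51.6116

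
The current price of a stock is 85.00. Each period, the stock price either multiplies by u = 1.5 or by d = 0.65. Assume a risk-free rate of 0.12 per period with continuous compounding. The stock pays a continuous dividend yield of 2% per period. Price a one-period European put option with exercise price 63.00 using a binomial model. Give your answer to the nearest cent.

3.19

Per-period risk-free factor R = e^0.12 = 1.1275; dividend-adjusted growth = e^(0.12−0.02) = 1.1052.
Risk-neutral probability p = (1.1052 − 0.65)/(1.5 − 0.65) = 0.4552/0.8500 = 0.5355
Terminal stock prices: S_u = 127.5, S_d = 55.25
Terminal payoffs (K − S): max(-64.5, 0) = 0, max(7.75, 0) = 7.75
Node 0 (S = 85): V_0 = e^(−0.12)·[0.5355·0.0000 + 0.4645·7.7500] = 3.1928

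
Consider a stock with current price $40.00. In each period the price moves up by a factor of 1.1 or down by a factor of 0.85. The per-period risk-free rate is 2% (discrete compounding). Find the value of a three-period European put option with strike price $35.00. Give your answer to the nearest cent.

$0.95

Risk-neutral probability p = (1 + 0.02 − 0.85)/(1.1 − 0.85) = 0.1700/0.2500 = 0.6800
Terminal stock prices: S_uuu = 53.24, S_uud = 41.14, S_udd = 31.79, S_ddd = 24.56
Terminal payoffs (K − S): max(-18.24, 0) = 0, max(-6.14, 0) = 0, max(3.21, 0) = 3.21, max(10.44, 0) = 10.44
Node uu (S = 48.4): V_uu = 1/1.02·[0.6800·0.0000 + 0.3200·0.0000] = 0.0000
Node ud (S = 37.4): V_ud = 1/1.02·[0.6800·0.0000 + 0.3200·3.2100] = 1.0071
Node dd (S = 28.9): V_dd = 1/1.02·[0.6800·3.2100 + 0.3200·10.4350] = 5.4137
Node u (S = 44): V_u = 1/1.02·[0.6800·0.0000 + 0.3200·1.0071] = 0.3159
Node d (S = 34): V_d = 1/1.02·[0.6800·1.0071 + 0.3200·5.4137] = 2.3698
Node 0 (S = 40): V_0 = 1/1.02·[0.6800·0.3159 + 0.3200·2.3698] = 0.9541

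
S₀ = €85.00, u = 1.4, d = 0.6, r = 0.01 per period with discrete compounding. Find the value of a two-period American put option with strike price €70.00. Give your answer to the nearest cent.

€9.18

Risk-neutral probability p = (1 + 0.01 − 0.6)/(1.4 − 0.6) = 0.4100/0.8000 = 0.5125
Terminal stock prices: S_uu = 166.6, S_ud = 71.4, S_dd = 30.6
Terminal payoffs (K − S): max(-96.6, 0) = 0, max(-1.4, 0) = 0, max(39.4, 0) = 39.4
Node u (S = 119): continuation = 1/1.01·[0.5125·0.0000 + 0.4875·0.0000] = 0.0000; exercise value = 0.0000 ≤ continuation, so V_u = 0.0000
Node d (S = 51): continuation = 1/1.01·[0.5125·0.0000 + 0.4875·39.4000] = 19.0173; exercise value = 19.0000 ≤ continuation, so V_d = 19.0173
Node 0 (S = 85): continuation = 1/1.01·[0.5125·0.0000 + 0.4875·19.0173] = 9.1792; exercise value = 0.0000 ≤ continuation, so V_0 = 9.1792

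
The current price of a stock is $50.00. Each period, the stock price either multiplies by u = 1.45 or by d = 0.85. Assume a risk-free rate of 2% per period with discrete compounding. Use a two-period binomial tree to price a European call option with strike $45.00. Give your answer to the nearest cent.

Risk-neutral probability p = (1 + 0.02 − 0.85)/(1.45 − 0.85) = 0.1700/0.6000 = 0.2833
Terminal stock prices: S_uu = 105.1, S_ud = 61.62, S_dd = 36.12
Terminal payoffs (S − K): max(60.12, 0) = 60.12, max(16.62, 0) = 16.62, max(-8.875, 0) = 0
Node u (S = 72.5): V_u = 1/1.02·[0.2833·60.1250 + 0.7167·16.6250] = 28.3824
Node d (S = 42.5): V_d = 1/1.02·[0.2833·16.6250 + 0.7167·0.0000] = 4.6181
Node 0 (S = 50): V_0 = 1/1.02·[0.2833·28.3824 + 0.7167·4.6181] = 11.1287

$11.13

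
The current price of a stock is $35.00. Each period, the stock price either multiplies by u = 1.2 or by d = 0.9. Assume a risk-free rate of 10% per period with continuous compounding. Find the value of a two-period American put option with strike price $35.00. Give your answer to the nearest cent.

Risk-neutral probability p = (e^0.1 − 0.9)/(1.2 − 0.9) = 0.2052/0.3000 = 0.6839
Terminal stock prices: S_uu = 50.4, S_ud = 37.8, S_dd = 28.35
Terminal payoffs (K − S): max(-15.4, 0) = 0, max(-2.8, 0) = 0, max(6.65, 0) = 6.65
Node u (S = 42): continuation = e^(−0.1)·[0.6839·0.0000 + 0.3161·0.0000] = 0.0000; exercise value = 0.0000 ≤ continuation, so V_u = 0.0000
Node d (S = 31.5): continuation = e^(−0.1)·[0.6839·0.0000 + 0.3161·6.6500] = 1.9020; exercise value = 3.5000 > continuation, so V_d = 3.5000 (exercise)
Node 0 (S = 35): continuation = e^(−0.1)·[0.6839·0.0000 + 0.3161·3.5000] = 1.0011; exercise value = 0.0000 ≤ continuation, so V_0 = 1.0011

$1.00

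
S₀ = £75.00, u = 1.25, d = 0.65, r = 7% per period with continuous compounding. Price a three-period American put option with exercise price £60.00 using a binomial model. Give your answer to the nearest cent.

£4.19

Risk-neutral probability p = (e^0.07 − 0.65)/(1.25 − 0.65) = 0.4225/0.6000 = 0.7042
Terminal stock prices: S_uuu = 146.5, S_uud = 76.17, S_udd = 39.61, S_ddd = 20.6
Terminal payoffs (K − S): max(-86.48, 0) = 0, max(-16.17, 0) = 0, max(20.39, 0) = 20.39, max(39.4, 0) = 39.4
Node uu (S = 117.2): continuation = e^(−0.07)·[0.7042·0.0000 + 0.2958·0.0000] = 0.0000; exercise value = 0.0000 ≤ continuation, so V_uu = 0.0000
Node ud (S = 60.94): continuation = e^(−0.07)·[0.7042·0.0000 + 0.2958·20.3906] = 5.6242; exercise value = 0.0000 ≤ continuation, so V_ud = 5.6242
Node dd (S = 31.69): continuation = e^(−0.07)·[0.7042·20.3906 + 0.2958·39.4031] = 24.2561; exercise value = 28.3125 > continuation, so V_dd = 28.3125 (exercise)
Node u (S = 93.75): continuation = e^(−0.07)·[0.7042·0.0000 + 0.2958·5.6242] = 1.5513; exercise value = 0.0000 ≤ continuation, so V_u = 1.5513
Node d (S = 48.75): continuation = e^(−0.07)·[0.7042·5.6242 + 0.2958·28.3125] = 11.5018; exercise value = 11.2500 ≤ continuation, so V_d = 11.5018
Node 0 (S = 75): continuation = e^(−0.07)·[0.7042·1.5513 + 0.2958·11.5018] = 4.1910; exercise value = 0.0000 ≤ continuation, so V_0 = 4.1910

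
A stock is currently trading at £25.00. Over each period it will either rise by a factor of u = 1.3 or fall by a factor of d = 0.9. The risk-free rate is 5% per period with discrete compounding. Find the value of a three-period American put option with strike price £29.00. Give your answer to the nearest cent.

Risk-neutral probability p = (1 + 0.05 − 0.9)/(1.3 − 0.9) = 0.1500/0.4000 = 0.3750
Terminal stock prices: S_uuu = 54.93, S_uud = 38.03, S_udd = 26.33, S_ddd = 18.23
Terminal payoffs (K − S): max(-25.93, 0) = 0, max(-9.025, 0) = 0, max(2.675, 0) = 2.675, max(10.77, 0) = 10.77
Node uu (S = 42.25): continuation = 1/1.05·[0.3750·0.0000 + 0.6250·0.0000] = 0.0000; exercise value = 0.0000 ≤ continuation, so V_uu = 0.0000
Node ud (S = 29.25): continuation = 1/1.05·[0.3750·0.0000 + 0.6250·2.6750] = 1.5923; exercise value = 0.0000 ≤ continuation, so V_ud = 1.5923
Node dd (S = 20.25): continuation = 1/1.05·[0.3750·2.6750 + 0.6250·10.7750] = 7.3690; exercise value = 8.7500 > continuation, so V_dd = 8.7500 (exercise)
Node u (S = 32.5): continuation = 1/1.05·[0.3750·0.0000 + 0.6250·1.5923] = 0.9478; exercise value = 0.0000 ≤ continuation, so V_u = 0.9478
Node d (S = 22.5): continuation = 1/1.05·[0.3750·1.5923 + 0.6250·8.7500] = 5.7770; exercise value = 6.5000 > continuation, so V_d = 6.5000 (exercise)
Node 0 (S = 25): continuation = 1/1.05·[0.3750·0.9478 + 0.6250·6.5000] = 4.2075; exercise value = 4.0000 ≤ continuation, so V_0 = 4.2075

£4.21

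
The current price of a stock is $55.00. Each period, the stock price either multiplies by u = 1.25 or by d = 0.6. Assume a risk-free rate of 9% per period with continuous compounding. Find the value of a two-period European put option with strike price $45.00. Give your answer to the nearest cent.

Risk-neutral probability p = (e^0.09 − 0.6)/(1.25 − 0.6) = 0.4942/0.6500 = 0.7603
Terminal stock prices: S_uu = 85.94, S_ud = 41.25, S_dd = 19.8
Terminal payoffs (K − S): max(-40.94, 0) = 0, max(3.75, 0) = 3.75, max(25.2, 0) = 25.2
Node u (S = 68.75): V_u = e^(−0.09)·[0.7603·0.0000 + 0.2397·3.7500] = 0.8216
Node d (S = 33): V_d = e^(−0.09)·[0.7603·3.7500 + 0.2397·25.2000] = 8.1269
Node 0 (S = 55): V_0 = e^(−0.09)·[0.7603·0.8216 + 0.2397·8.1269] = 2.3515

$2.35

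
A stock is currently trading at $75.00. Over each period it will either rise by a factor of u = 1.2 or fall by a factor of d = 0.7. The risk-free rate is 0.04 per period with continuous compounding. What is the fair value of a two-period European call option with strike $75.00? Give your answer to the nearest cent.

$14.15

Risk-neutral probability p = (e^0.04 − 0.7)/(1.2 − 0.7) = 0.3408/0.5000 = 0.6816
Terminal stock prices: S_uu = 108, S_ud = 63, S_dd = 36.75
Terminal payoffs (S − K): max(33, 0) = 33, max(-12, 0) = 0, max(-38.25, 0) = 0
Node u (S = 90): V_u = e^(−0.04)·[0.6816·33.0000 + 0.3184·0.0000] = 21.6115
Node d (S = 52.5): V_d = e^(−0.04)·[0.6816·0.0000 + 0.3184·0.0000] = 0.0000
Node 0 (S = 75): V_0 = e^(−0.04)·[0.6816·21.6115 + 0.3184·0.0000] = 14.1533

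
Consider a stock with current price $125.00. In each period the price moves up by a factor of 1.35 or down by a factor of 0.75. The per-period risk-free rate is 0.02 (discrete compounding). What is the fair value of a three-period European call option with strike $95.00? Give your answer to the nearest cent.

$42.14

Risk-neutral probability p = (1 + 0.02 − 0.75)/(1.35 − 0.75) = 0.2700/0.6000 = 0.4500
Terminal stock prices: S_uuu = 307.5, S_uud = 170.9, S_udd = 94.92, S_ddd = 52.73
Terminal payoffs (S − K): max(212.5, 0) = 212.5, max(75.86, 0) = 75.86, max(-0.07812, 0) = 0, max(-42.27, 0) = 0
Node uu (S = 227.8): V_uu = 1/1.02·[0.4500·212.5469 + 0.5500·75.8594] = 134.6752
Node ud (S = 126.6): V_ud = 1/1.02·[0.4500·75.8594 + 0.5500·0.0000] = 33.4674
Node dd (S = 70.31): V_dd = 1/1.02·[0.4500·0.0000 + 0.5500·0.0000] = 0.0000
Node u (S = 168.8): V_u = 1/1.02·[0.4500·134.6752 + 0.5500·33.4674] = 77.4617
Node d (S = 93.75): V_d = 1/1.02·[0.4500·33.4674 + 0.5500·0.0000] = 14.7650
Node 0 (S = 125): V_0 = 1/1.02·[0.4500·77.4617 + 0.5500·14.7650] = 42.1358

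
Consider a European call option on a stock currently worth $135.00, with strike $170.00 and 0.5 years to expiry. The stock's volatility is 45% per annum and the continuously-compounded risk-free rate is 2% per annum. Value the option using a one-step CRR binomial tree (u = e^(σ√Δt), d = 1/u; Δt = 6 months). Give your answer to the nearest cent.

CRR parameters: u = e^(σ√Δt) = e^(0.45·√0.5) = 1.3746, d = 1/u = 0.7275
Per-period rate: rΔt = 0.02·0.5 = 0.01, so R = e^0.01 = 1.0101
Risk-neutral probability p = (e^0.01 − 0.7275)/(1.3746 − 0.7275) = 0.2826/0.6472 = 0.4366
Terminal stock prices: S_u = 185.6, S_d = 98.21
Terminal payoffs (S − K): max(15.58, 0) = 15.58, max(-71.79, 0) = 0
Node 0 (S = 135): V_0 = e^(−0.01)·[0.4366·15.5775 + 0.5634·0.0000] = 6.7342

$6.73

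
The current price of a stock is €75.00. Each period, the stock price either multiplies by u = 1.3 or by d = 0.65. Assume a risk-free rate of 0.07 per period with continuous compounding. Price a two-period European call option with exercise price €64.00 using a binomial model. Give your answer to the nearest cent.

€23.05

Risk-neutral probability p = (e^0.07 − 0.65)/(1.3 − 0.65) = 0.4225/0.6500 = 0.6500
Terminal stock prices: S_uu = 126.8, S_ud = 63.38, S_dd = 31.69
Terminal payoffs (S − K): max(62.75, 0) = 62.75, max(-0.625, 0) = 0, max(-32.31, 0) = 0
Node u (S = 97.5): V_u = e^(−0.07)·[0.6500·62.7500 + 0.3500·0.0000] = 38.0307
Node d (S = 48.75): V_d = e^(−0.07)·[0.6500·0.0000 + 0.3500·0.0000] = 0.0000
Node 0 (S = 75): V_0 = e^(−0.07)·[0.6500·38.0307 + 0.3500·0.0000] = 23.0492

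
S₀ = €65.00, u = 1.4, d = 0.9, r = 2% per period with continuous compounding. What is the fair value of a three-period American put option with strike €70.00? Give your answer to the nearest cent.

Risk-neutral probability p = (e^0.02 − 0.9)/(1.4 − 0.9) = 0.1202/0.5000 = 0.2404
Terminal stock prices: S_uuu = 178.4, S_uud = 114.7, S_udd = 73.71, S_ddd = 47.39
Terminal payoffs (K − S): max(-108.4, 0) = 0, max(-44.66, 0) = 0, max(-3.71, 0) = 0, max(22.61, 0) = 22.61
Node uu (S = 127.4): continuation = e^(−0.02)·[0.2404·0.0000 + 0.7596·0.0000] = 0.0000; exercise value = 0.0000 ≤ continuation, so V_uu = 0.0000
Node ud (S = 81.9): continuation = e^(−0.02)·[0.2404·0.0000 + 0.7596·0.0000] = 0.0000; exercise value = 0.0000 ≤ continuation, so V_ud = 0.0000
Node dd (S = 52.65): continuation = e^(−0.02)·[0.2404·0.0000 + 0.7596·22.6150] = 16.8381; exercise value = 17.3500 > continuation, so V_dd = 17.3500 (exercise)
Node u (S = 91): continuation = e^(−0.02)·[0.2404·0.0000 + 0.7596·0.0000] = 0.0000; exercise value = 0.0000 ≤ continuation, so V_u = 0.0000
Node d (S = 58.5): continuation = e^(−0.02)·[0.2404·0.0000 + 0.7596·17.3500] = 12.9181; exercise value = 11.5000 ≤ continuation, so V_d = 12.9181
Node 0 (S = 65): continuation = e^(−0.02)·[0.2404·0.0000 + 0.7596·12.9181] = 9.6182; exercise value = 5.0000 ≤ continuation, so V_0 = 9.6182

€9.62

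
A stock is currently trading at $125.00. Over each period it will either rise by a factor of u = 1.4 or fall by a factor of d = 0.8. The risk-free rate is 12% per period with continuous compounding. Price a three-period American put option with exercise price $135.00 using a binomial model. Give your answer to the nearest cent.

Risk-neutral probability p = (e^0.12 − 0.8)/(1.4 − 0.8) = 0.3275/0.6000 = 0.5458
Terminal stock prices: S_uuu = 343, S_uud = 196, S_udd = 112, S_ddd = 64
Terminal payoffs (K − S): max(-208, 0) = 0, max(-61, 0) = 0, max(23, 0) = 23, max(71, 0) = 71
Node uu (S = 245): continuation = e^(−0.12)·[0.5458·0.0000 + 0.4542·0.0000] = 0.0000; exercise value = 0.0000 ≤ continuation, so V_uu = 0.0000
Node ud (S = 140): continuation = e^(−0.12)·[0.5458·0.0000 + 0.4542·23.0000] = 9.2647; exercise value = 0.0000 ≤ continuation, so V_ud = 9.2647
Node dd (S = 80): continuation = e^(−0.12)·[0.5458·23.0000 + 0.4542·71.0000] = 39.7343; exercise value = 55.0000 > continuation, so V_dd = 55.0000 (exercise)
Node u (S = 175): continuation = e^(−0.12)·[0.5458·0.0000 + 0.4542·9.2647] = 3.7320; exercise value = 0.0000 ≤ continuation, so V_u = 3.7320
Node d (S = 100): continuation = e^(−0.12)·[0.5458·9.2647 + 0.4542·55.0000] = 26.6399; exercise value = 35.0000 > continuation, so V_d = 35.0000 (exercise)
Node 0 (S = 125): continuation = e^(−0.12)·[0.5458·3.7320 + 0.4542·35.0000] = 15.9052; exercise value = 10.0000 ≤ continuation, so V_0 = 15.9052

$15.91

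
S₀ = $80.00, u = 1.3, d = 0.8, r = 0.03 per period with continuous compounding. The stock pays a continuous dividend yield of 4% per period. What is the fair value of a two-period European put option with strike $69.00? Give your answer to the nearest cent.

$6.44

Per-period risk-free factor R = e^0.03 = 1.0305; dividend-adjusted growth = e^(0.03−0.04) = 0.9900.
Risk-neutral probability p = (0.9900 − 0.8)/(1.3 − 0.8) = 0.1900/0.5000 = 0.3801
Terminal stock prices: S_uu = 135.2, S_ud = 83.2, S_dd = 51.2
Terminal payoffs (K − S): max(-66.2, 0) = 0, max(-14.2, 0) = 0, max(17.8, 0) = 17.8
Node u (S = 104): V_u = e^(−0.03)·[0.3801·0.0000 + 0.6199·0.0000] = 0.0000
Node d (S = 64): V_d = e^(−0.03)·[0.3801·0.0000 + 0.6199·17.8000] = 10.7081
Node 0 (S = 80): V_0 = e^(−0.03)·[0.3801·0.0000 + 0.6199·10.7081] = 6.4418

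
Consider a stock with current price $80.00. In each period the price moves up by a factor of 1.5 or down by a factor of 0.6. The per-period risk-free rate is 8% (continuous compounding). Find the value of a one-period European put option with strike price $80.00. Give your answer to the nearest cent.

$13.68

Risk-neutral probability p = (e^0.08 − 0.6)/(1.5 − 0.6) = 0.4833/0.9000 = 0.5370
Terminal stock prices: S_u = 120, S_d = 48
Terminal payoffs (K − S): max(-40, 0) = 0, max(32, 0) = 32
Node 0 (S = 80): V_0 = e^(−0.08)·[0.5370·0.0000 + 0.4630·32.0000] = 13.6773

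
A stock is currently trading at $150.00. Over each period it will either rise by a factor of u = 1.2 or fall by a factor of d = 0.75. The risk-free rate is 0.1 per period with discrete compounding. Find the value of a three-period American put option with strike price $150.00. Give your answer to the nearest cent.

Risk-neutral probability p = (1 + 0.1 − 0.75)/(1.2 − 0.75) = 0.3500/0.4500 = 0.7778
Terminal stock prices: S_uuu = 259.2, S_uud = 162, S_udd = 101.2, S_ddd = 63.28
Terminal payoffs (K − S): max(-109.2, 0) = 0, max(-12, 0) = 0, max(48.75, 0) = 48.75, max(86.72, 0) = 86.72
Node uu (S = 216): continuation = 1/1.1·[0.7778·0.0000 + 0.2222·0.0000] = 0.0000; exercise value = 0.0000 ≤ continuation, so V_uu = 0.0000
Node ud (S = 135): continuation = 1/1.1·[0.7778·0.0000 + 0.2222·48.7500] = 9.8485; exercise value = 15.0000 > continuation, so V_ud = 15.0000 (exercise)
Node dd (S = 84.38): continuation = 1/1.1·[0.7778·48.7500 + 0.2222·86.7188] = 51.9886; exercise value = 65.6250 > continuation, so V_dd = 65.6250 (exercise)
Node u (S = 180): continuation = 1/1.1·[0.7778·0.0000 + 0.2222·15.0000] = 3.0303; exercise value = 0.0000 ≤ continuation, so V_u = 3.0303
Node d (S = 112.5): continuation = 1/1.1·[0.7778·15.0000 + 0.2222·65.6250] = 23.8636; exercise value = 37.5000 > continuation, so V_d = 37.5000 (exercise)
Node 0 (S = 150): continuation = 1/1.1·[0.7778·3.0303 + 0.2222·37.5000] = 9.7184; exercise value = 0.0000 ≤ continuation, so V_0 = 9.7184

$9.72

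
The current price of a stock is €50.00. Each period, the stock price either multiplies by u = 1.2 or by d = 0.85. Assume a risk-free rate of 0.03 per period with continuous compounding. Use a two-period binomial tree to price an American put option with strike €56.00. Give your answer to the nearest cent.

€7.52

Risk-neutral probability p = (e^0.03 − 0.85)/(1.2 − 0.85) = 0.1805/0.3500 = 0.5156
Terminal stock prices: S_uu = 72, S_ud = 51, S_dd = 36.12
Terminal payoffs (K − S): max(-16, 0) = 0, max(5, 0) = 5, max(19.88, 0) = 19.88
Node u (S = 60): continuation = e^(−0.03)·[0.5156·0.0000 + 0.4844·5.0000] = 2.3505; exercise value = 0.0000 ≤ continuation, so V_u = 2.3505
Node d (S = 42.5): continuation = e^(−0.03)·[0.5156·5.0000 + 0.4844·19.8750] = 11.8449; exercise value = 13.5000 > continuation, so V_d = 13.5000 (exercise)
Node 0 (S = 50): continuation = e^(−0.03)·[0.5156·2.3505 + 0.4844·13.5000] = 7.5224; exercise value = 6.0000 ≤ continuation, so V_0 = 7.5224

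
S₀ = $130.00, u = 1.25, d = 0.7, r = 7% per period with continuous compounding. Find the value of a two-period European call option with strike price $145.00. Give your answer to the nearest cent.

Risk-neutral probability p = (e^0.07 − 0.7)/(1.25 − 0.7) = 0.3725/0.5500 = 0.6773
Terminal stock prices: S_uu = 203.1, S_ud = 113.7, S_dd = 63.7
Terminal payoffs (S − K): max(58.12, 0) = 58.12, max(-31.25, 0) = 0, max(-81.3, 0) = 0
Node u (S = 162.5): V_u = e^(−0.07)·[0.6773·58.1250 + 0.3227·0.0000] = 36.7059
Node d (S = 91): V_d = e^(−0.07)·[0.6773·0.0000 + 0.3227·0.0000] = 0.0000
Node 0 (S = 130): V_0 = e^(−0.07)·[0.6773·36.7059 + 0.3227·0.0000] = 23.1797

$23.18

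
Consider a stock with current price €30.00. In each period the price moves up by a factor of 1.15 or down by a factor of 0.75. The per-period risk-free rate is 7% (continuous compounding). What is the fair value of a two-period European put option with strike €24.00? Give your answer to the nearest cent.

Risk-neutral probability p = (e^0.07 − 0.75)/(1.15 − 0.75) = 0.3225/0.4000 = 0.8063
Terminal stock prices: S_uu = 39.67, S_ud = 25.88, S_dd = 16.88
Terminal payoffs (K − S): max(-15.67, 0) = 0, max(-1.875, 0) = 0, max(7.125, 0) = 7.125
Node u (S = 34.5): V_u = e^(−0.07)·[0.8063·0.0000 + 0.1937·0.0000] = 0.0000
Node d (S = 22.5): V_d = e^(−0.07)·[0.8063·0.0000 + 0.1937·7.1250] = 1.2870
Node 0 (S = 30): V_0 = e^(−0.07)·[0.8063·0.0000 + 0.1937·1.2870] = 0.2325

€0.23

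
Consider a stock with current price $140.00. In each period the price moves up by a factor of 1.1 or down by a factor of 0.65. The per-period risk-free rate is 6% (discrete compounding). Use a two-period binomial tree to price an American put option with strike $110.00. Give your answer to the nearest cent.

$2.31

Risk-neutral probability p = (1 + 0.06 − 0.65)/(1.1 − 0.65) = 0.4100/0.4500 = 0.9111
Terminal stock prices: S_uu = 169.4, S_ud = 100.1, S_dd = 59.15
Terminal payoffs (K − S): max(-59.4, 0) = 0, max(9.9, 0) = 9.9, max(50.85, 0) = 50.85
Node u (S = 154): continuation = 1/1.06·[0.9111·0.0000 + 0.0889·9.9000] = 0.8302; exercise value = 0.0000 ≤ continuation, so V_u = 0.8302
Node d (S = 91): continuation = 1/1.06·[0.9111·9.9000 + 0.0889·50.8500] = 12.7736; exercise value = 19.0000 > continuation, so V_d = 19.0000 (exercise)
Node 0 (S = 140): continuation = 1/1.06·[0.9111·0.8302 + 0.0889·19.0000] = 2.3069; exercise value = 0.0000 ≤ continuation, so V_0 = 2.3069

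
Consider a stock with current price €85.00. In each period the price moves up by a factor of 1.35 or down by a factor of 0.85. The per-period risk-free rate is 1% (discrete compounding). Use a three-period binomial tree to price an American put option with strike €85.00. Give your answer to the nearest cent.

€11.29

Risk-neutral probability p = (1 + 0.01 − 0.85)/(1.35 − 0.85) = 0.1600/0.5000 = 0.3200
Terminal stock prices: S_uuu = 209.1, S_uud = 131.7, S_udd = 82.91, S_ddd = 52.2
Terminal payoffs (K − S): max(-124.1, 0) = 0, max(-46.68, 0) = 0, max(2.093, 0) = 2.093, max(32.8, 0) = 32.8
Node uu (S = 154.9): continuation = 1/1.01·[0.3200·0.0000 + 0.6800·0.0000] = 0.0000; exercise value = 0.0000 ≤ continuation, so V_uu = 0.0000
Node ud (S = 97.54): continuation = 1/1.01·[0.3200·0.0000 + 0.6800·2.0931] = 1.4092; exercise value = 0.0000 ≤ continuation, so V_ud = 1.4092
Node dd (S = 61.41): continuation = 1/1.01·[0.3200·2.0931 + 0.6800·32.7994] = 22.7459; exercise value = 23.5875 > continuation, so V_dd = 23.5875 (exercise)
Node u (S = 114.8): continuation = 1/1.01·[0.3200·0.0000 + 0.6800·1.4092] = 0.9488; exercise value = 0.0000 ≤ continuation, so V_u = 0.9488
Node d (S = 72.25): continuation = 1/1.01·[0.3200·1.4092 + 0.6800·23.5875] = 16.3272; exercise value = 12.7500 ≤ continuation, so V_d = 16.3272
Node 0 (S = 85): continuation = 1/1.01·[0.3200·0.9488 + 0.6800·16.3272] = 11.2932; exercise value = 0.0000 ≤ continuation, so V_0 = 11.2932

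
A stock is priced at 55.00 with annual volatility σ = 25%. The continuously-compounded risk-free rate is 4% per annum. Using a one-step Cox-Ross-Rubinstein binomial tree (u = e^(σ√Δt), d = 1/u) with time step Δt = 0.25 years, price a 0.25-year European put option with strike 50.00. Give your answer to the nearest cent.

CRR parameters: u = e^(σ√Δt) = e^(0.25·√0.25) = 1.1331, d = 1/u = 0.8825
Per-period rate: rΔt = 0.04·0.25 = 0.01, so R = e^0.01 = 1.0101
Risk-neutral probability p = (e^0.01 − 0.8825)/(1.1331 − 0.8825) = 0.1276/0.2507 = 0.5089
Terminal stock prices: S_u = 62.32, S_d = 48.54
Terminal payoffs (K − S): max(-12.32, 0) = 0, max(1.463, 0) = 1.463
Node 0 (S = 55): V_0 = e^(−0.01)·[0.5089·0.0000 + 0.4911·1.4627] = 0.7112

0.71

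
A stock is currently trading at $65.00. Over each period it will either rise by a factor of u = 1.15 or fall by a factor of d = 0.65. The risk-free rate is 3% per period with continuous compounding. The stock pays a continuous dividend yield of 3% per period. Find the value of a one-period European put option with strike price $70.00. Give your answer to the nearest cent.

Per-period risk-free factor R = e^0.03 = 1.0305; dividend-adjusted growth = e^(0.03−0.03) = 1.0000.
Risk-neutral probability p = (1.0000 − 0.65)/(1.15 − 0.65) = 0.3500/0.5000 = 0.7000
Terminal stock prices: S_u = 74.75, S_d = 42.25
Terminal payoffs (K − S): max(-4.75, 0) = 0, max(27.75, 0) = 27.75
Node 0 (S = 65): V_0 = e^(−0.03)·[0.7000·0.0000 + 0.3000·27.7500] = 8.0790

$8.08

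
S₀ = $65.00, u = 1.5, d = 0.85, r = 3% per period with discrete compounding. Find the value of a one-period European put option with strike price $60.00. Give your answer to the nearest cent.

$3.33

Risk-neutral probability p = (1 + 0.03 − 0.85)/(1.5 − 0.85) = 0.1800/0.6500 = 0.2769
Terminal stock prices: S_u = 97.5, S_d = 55.25
Terminal payoffs (K − S): max(-37.5, 0) = 0, max(4.75, 0) = 4.75
Node 0 (S = 65): V_0 = 1/1.03·[0.2769·0.0000 + 0.7231·4.7500] = 3.3346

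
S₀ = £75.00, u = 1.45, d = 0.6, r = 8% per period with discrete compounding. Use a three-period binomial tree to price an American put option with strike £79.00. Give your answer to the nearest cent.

£17.09

Risk-neutral probability p = (1 + 0.08 − 0.6)/(1.45 − 0.6) = 0.4800/0.8500 = 0.5647
Terminal stock prices: S_uuu = 228.6, S_uud = 94.61, S_udd = 39.15, S_ddd = 16.2
Terminal payoffs (K − S): max(-149.6, 0) = 0, max(-15.61, 0) = 0, max(39.85, 0) = 39.85, max(62.8, 0) = 62.8
Node uu (S = 157.7): continuation = 1/1.08·[0.5647·0.0000 + 0.4353·0.0000] = 0.0000; exercise value = 0.0000 ≤ continuation, so V_uu = 0.0000
Node ud (S = 65.25): continuation = 1/1.08·[0.5647·0.0000 + 0.4353·39.8500] = 16.0615; exercise value = 13.7500 ≤ continuation, so V_ud = 16.0615
Node dd (S = 27): continuation = 1/1.08·[0.5647·39.8500 + 0.4353·62.8000] = 46.1481; exercise value = 52.0000 > continuation, so V_dd = 52.0000 (exercise)
Node u (S = 108.8): continuation = 1/1.08·[0.5647·0.0000 + 0.4353·16.0615] = 6.4736; exercise value = 0.0000 ≤ continuation, so V_u = 6.4736
Node d (S = 45): continuation = 1/1.08·[0.5647·16.0615 + 0.4353·52.0000] = 29.3568; exercise value = 34.0000 > continuation, so V_d = 34.0000 (exercise)
Node 0 (S = 75): continuation = 1/1.08·[0.5647·6.4736 + 0.4353·34.0000] = 17.0886; exercise value = 4.0000 ≤ continuation, so V_0 = 17.0886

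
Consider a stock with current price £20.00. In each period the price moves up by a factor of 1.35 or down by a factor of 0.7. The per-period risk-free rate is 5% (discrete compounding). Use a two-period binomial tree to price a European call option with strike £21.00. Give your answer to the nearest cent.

£4.06

Risk-neutral probability p = (1 + 0.05 − 0.7)/(1.35 − 0.7) = 0.3500/0.6500 = 0.5385
Terminal stock prices: S_uu = 36.45, S_ud = 18.9, S_dd = 9.8
Terminal payoffs (S − K): max(15.45, 0) = 15.45, max(-2.1, 0) = 0, max(-11.2, 0) = 0
Node u (S = 27): V_u = 1/1.05·[0.5385·15.4500 + 0.4615·0.0000] = 7.9231
Node d (S = 14): V_d = 1/1.05·[0.5385·0.0000 + 0.4615·0.0000] = 0.0000
Node 0 (S = 20): V_0 = 1/1.05·[0.5385·7.9231 + 0.4615·0.0000] = 4.0631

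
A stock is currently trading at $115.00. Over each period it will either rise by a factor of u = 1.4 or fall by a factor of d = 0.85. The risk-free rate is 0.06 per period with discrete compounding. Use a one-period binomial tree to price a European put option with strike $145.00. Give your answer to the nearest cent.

Risk-neutral probability p = (1 + 0.06 − 0.85)/(1.4 − 0.85) = 0.2100/0.5500 = 0.3818
Terminal stock prices: S_u = 161, S_d = 97.75
Terminal payoffs (K − S): max(-16, 0) = 0, max(47.25, 0) = 47.25
Node 0 (S = 115): V_0 = 1/1.06·[0.3818·0.0000 + 0.6182·47.2500] = 27.5557

$27.56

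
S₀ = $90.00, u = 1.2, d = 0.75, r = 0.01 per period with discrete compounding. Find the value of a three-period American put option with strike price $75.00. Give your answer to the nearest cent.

Risk-neutral probability p = (1 + 0.01 − 0.75)/(1.2 − 0.75) = 0.2600/0.4500 = 0.5778
Terminal stock prices: S_uuu = 155.5, S_uud = 97.2, S_udd = 60.75, S_ddd = 37.97
Terminal payoffs (K − S): max(-80.52, 0) = 0, max(-22.2, 0) = 0, max(14.25, 0) = 14.25, max(37.03, 0) = 37.03
Node uu (S = 129.6): continuation = 1/1.01·[0.5778·0.0000 + 0.4222·0.0000] = 0.0000; exercise value = 0.0000 ≤ continuation, so V_uu = 0.0000
Node ud (S = 81): continuation = 1/1.01·[0.5778·0.0000 + 0.4222·14.2500] = 5.9571; exercise value = 0.0000 ≤ continuation, so V_ud = 5.9571
Node dd (S = 50.62): continuation = 1/1.01·[0.5778·14.2500 + 0.4222·37.0312] = 23.6324; exercise value = 24.3750 > continuation, so V_dd = 24.3750 (exercise)
Node u (S = 108): continuation = 1/1.01·[0.5778·0.0000 + 0.4222·5.9571] = 2.4903; exercise value = 0.0000 ≤ continuation, so V_u = 2.4903
Node d (S = 67.5): continuation = 1/1.01·[0.5778·5.9571 + 0.4222·24.3750] = 13.5976; exercise value = 7.5000 ≤ continuation, so V_d = 13.5976
Node 0 (S = 90): continuation = 1/1.01·[0.5778·2.4903 + 0.4222·13.5976] = 7.1090; exercise value = 0.0000 ≤ continuation, so V_0 = 7.1090

$7.11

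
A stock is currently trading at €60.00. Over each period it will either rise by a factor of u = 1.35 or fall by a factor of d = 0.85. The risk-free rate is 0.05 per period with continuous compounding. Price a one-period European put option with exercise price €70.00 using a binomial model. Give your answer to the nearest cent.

€10.80

Risk-neutral probability p = (e^0.05 − 0.85)/(1.35 − 0.85) = 0.2013/0.5000 = 0.4025
Terminal stock prices: S_u = 81, S_d = 51
Terminal payoffs (K − S): max(-11, 0) = 0, max(19, 0) = 19
Node 0 (S = 60): V_0 = e^(−0.05)·[0.4025·0.0000 + 0.5975·19.0000] = 10.7981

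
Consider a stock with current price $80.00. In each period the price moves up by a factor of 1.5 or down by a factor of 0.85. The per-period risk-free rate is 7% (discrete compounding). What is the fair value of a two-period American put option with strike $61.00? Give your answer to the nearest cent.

$1.22

Risk-neutral probability p = (1 + 0.07 − 0.85)/(1.5 − 0.85) = 0.2200/0.6500 = 0.3385
Terminal stock prices: S_uu = 180, S_ud = 102, S_dd = 57.8
Terminal payoffs (K − S): max(-119, 0) = 0, max(-41, 0) = 0, max(3.2, 0) = 3.2
Node u (S = 120): continuation = 1/1.07·[0.3385·0.0000 + 0.6615·0.0000] = 0.0000; exercise value = 0.0000 ≤ continuation, so V_u = 0.0000
Node d (S = 68): continuation = 1/1.07·[0.3385·0.0000 + 0.6615·3.2000] = 1.9784; exercise value = 0.0000 ≤ continuation, so V_d = 1.9784
Node 0 (S = 80): continuation = 1/1.07·[0.3385·0.0000 + 0.6615·1.9784] = 1.2232; exercise value = 0.0000 ≤ continuation, so V_0 = 1.2232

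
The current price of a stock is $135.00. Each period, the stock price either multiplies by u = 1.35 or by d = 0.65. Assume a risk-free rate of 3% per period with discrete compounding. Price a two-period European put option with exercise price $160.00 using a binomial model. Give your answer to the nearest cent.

$39.71

Risk-neutral probability p = (1 + 0.03 − 0.65)/(1.35 − 0.65) = 0.3800/0.7000 = 0.5429
Terminal stock prices: S_uu = 246, S_ud = 118.5, S_dd = 57.04
Terminal payoffs (K − S): max(-86.04, 0) = 0, max(41.54, 0) = 41.54, max(103, 0) = 103
Node u (S = 182.2): V_u = 1/1.03·[0.5429·0.0000 + 0.4571·41.5375] = 18.4355
Node d (S = 87.75): V_d = 1/1.03·[0.5429·41.5375 + 0.4571·102.9625] = 67.5898
Node 0 (S = 135): V_0 = 1/1.03·[0.5429·18.4355 + 0.4571·67.5898] = 39.7146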